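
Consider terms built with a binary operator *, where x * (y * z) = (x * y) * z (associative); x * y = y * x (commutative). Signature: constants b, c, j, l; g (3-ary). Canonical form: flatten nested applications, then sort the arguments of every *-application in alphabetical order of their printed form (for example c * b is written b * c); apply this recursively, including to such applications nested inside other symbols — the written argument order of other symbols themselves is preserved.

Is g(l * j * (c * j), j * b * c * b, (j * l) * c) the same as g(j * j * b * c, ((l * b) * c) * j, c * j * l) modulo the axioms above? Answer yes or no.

Answer: no — g(c * j * j * l, b * b * c * j, c * j * l) vs g(b * c * j * j, b * c * j * l, c * j * l)

Derivation:
Left:  g(l * j * (c * j), j * b * c * b, (j * l) * c)
  Focus inside:  l * j * (c * j)
  Flatten:  l * j * c * j
  Order the arguments:  c * j * j * l
  Put back:  g(c * j * j * l, b * b * c * j, c * j * l)
Right:  g(j * j * b * c, ((l * b) * c) * j, c * j * l)
  Focus inside:  ((l * b) * c) * j
  Merge nested applications:  l * b * c * j
  Order the arguments:  b * c * j * l
  Rebuild:  g(b * c * j * j, b * c * j * l, c * j * l)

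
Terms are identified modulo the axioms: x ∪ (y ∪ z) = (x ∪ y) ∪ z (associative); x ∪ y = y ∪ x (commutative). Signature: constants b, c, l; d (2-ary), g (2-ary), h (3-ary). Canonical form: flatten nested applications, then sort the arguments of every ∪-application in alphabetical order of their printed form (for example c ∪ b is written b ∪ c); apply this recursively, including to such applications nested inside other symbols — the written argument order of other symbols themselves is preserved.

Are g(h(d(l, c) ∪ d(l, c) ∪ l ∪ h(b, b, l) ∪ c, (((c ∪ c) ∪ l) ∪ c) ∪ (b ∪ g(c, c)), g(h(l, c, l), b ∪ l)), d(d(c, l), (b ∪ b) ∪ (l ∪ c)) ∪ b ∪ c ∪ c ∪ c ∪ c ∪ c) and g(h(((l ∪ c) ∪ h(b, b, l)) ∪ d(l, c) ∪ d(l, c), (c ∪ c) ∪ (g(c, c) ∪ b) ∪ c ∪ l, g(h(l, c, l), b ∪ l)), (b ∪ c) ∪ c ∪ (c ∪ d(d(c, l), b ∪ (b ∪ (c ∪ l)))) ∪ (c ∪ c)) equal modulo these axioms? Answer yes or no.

Answer: yes — both canonical forms are g(h(c ∪ d(l, c) ∪ d(l, c) ∪ h(b, b, l) ∪ l, b ∪ c ∪ c ∪ c ∪ g(c, c) ∪ l, g(h(l, c, l), b ∪ l)), b ∪ c ∪ c ∪ c ∪ c ∪ c ∪ d(d(c, l), b ∪ b ∪ c ∪ l))

Derivation:
Left:  g(h(d(l, c) ∪ d(l, c) ∪ l ∪ h(b, b, l) ∪ c, (((c ∪ c) ∪ l) ∪ c) ∪ (b ∪ g(c, c)), g(h(l, c, l), b ∪ l)), d(d(c, l), (b ∪ b) ∪ (l ∪ c)) ∪ b ∪ c ∪ c ∪ c ∪ c ∪ c)
  Focus inside:  d(d(c, l), (b ∪ b) ∪ (l ∪ c)) ∪ b ∪ c ∪ c ∪ c ∪ c ∪ c
  Canonicalize subterm:  d(d(c, l), (b ∪ b) ∪ (l ∪ c))  →  d(d(c, l), b ∪ b ∪ c ∪ l)
  Sort:  b ∪ c ∪ c ∪ c ∪ c ∪ c ∪ d(d(c, l), b ∪ b ∪ c ∪ l)
  Put back:  g(h(c ∪ d(l, c) ∪ d(l, c) ∪ h(b, b, l) ∪ l, b ∪ c ∪ c ∪ c ∪ g(c, c) ∪ l, g(h(l, c, l), b ∪ l)), b ∪ c ∪ c ∪ c ∪ c ∪ c ∪ d(d(c, l), b ∪ b ∪ c ∪ l))
Right:  g(h(((l ∪ c) ∪ h(b, b, l)) ∪ d(l, c) ∪ d(l, c), (c ∪ c) ∪ (g(c, c) ∪ b) ∪ c ∪ l, g(h(l, c, l), b ∪ l)), (b ∪ c) ∪ c ∪ (c ∪ d(d(c, l), b ∪ (b ∪ (c ∪ l)))) ∪ (c ∪ c))
  Work inside:  (b ∪ c) ∪ c ∪ (c ∪ d(d(c, l), b ∪ (b ∪ (c ∪ l)))) ∪ (c ∪ c)
  Un-nest:  b ∪ c ∪ c ∪ c ∪ d(d(c, l), b ∪ (b ∪ (c ∪ l))) ∪ c ∪ c
  Canonicalize subterm:  d(d(c, l), b ∪ (b ∪ (c ∪ l)))  →  d(d(c, l), b ∪ b ∪ c ∪ l)
  Sort arguments:  b ∪ c ∪ c ∪ c ∪ c ∪ c ∪ d(d(c, l), b ∪ b ∪ c ∪ l)
  Put back:  g(h(c ∪ d(l, c) ∪ d(l, c) ∪ h(b, b, l) ∪ l, b ∪ c ∪ c ∪ c ∪ g(c, c) ∪ l, g(h(l, c, l), b ∪ l)), b ∪ c ∪ c ∪ c ∪ c ∪ c ∪ d(d(c, l), b ∪ b ∪ c ∪ l))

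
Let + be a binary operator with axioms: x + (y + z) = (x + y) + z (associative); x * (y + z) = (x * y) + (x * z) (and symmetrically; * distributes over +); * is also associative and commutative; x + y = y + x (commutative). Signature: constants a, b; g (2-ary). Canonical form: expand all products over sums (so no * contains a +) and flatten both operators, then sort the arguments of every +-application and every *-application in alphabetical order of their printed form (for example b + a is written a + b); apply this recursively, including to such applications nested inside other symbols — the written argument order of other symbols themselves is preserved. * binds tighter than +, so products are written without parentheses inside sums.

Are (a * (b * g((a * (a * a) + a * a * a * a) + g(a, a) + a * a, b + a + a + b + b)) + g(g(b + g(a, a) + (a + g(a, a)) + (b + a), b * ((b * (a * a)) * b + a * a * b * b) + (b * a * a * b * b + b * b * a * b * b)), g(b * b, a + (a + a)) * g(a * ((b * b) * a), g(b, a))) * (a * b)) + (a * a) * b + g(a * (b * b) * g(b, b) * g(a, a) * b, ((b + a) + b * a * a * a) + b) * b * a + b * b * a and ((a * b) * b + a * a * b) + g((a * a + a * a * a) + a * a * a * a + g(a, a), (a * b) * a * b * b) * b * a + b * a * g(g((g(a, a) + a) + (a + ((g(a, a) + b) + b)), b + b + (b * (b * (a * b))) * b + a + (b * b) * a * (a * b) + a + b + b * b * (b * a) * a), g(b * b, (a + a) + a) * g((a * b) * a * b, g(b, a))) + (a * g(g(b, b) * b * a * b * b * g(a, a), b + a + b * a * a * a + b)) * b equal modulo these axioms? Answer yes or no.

Left:  (a * (b * g((a * (a * a) + a * a * a * a) + g(a, a) + a * a, b + a + a + b + b)) + g(g(b + g(a, a) + (a + g(a, a)) + (b + a), b * ((b * (a * a)) * b + a * a * b * b) + (b * a * a * b * b + b * b * a * b * b)), g(b * b, a + (a + a)) * g(a * ((b * b) * a), g(b, a))) * (a * b)) + (a * a) * b + g(a * (b * b) * g(b, b) * g(a, a) * b, ((b + a) + b * a * a * a) + b) * b * a + b * b * a
  Expand products over sums:  a * b * g(a * a + a * a * a + a * a * a * a + g(a, a), a + a + b + b + b) + a * b * g(g(a + a + b + b + g(a, a) + g(a, a), a * a * b * b * b + a * a * b * b * b + a * a * b * b * b + a * b * b * b * b), g(a * a * b * b, g(b, a)) * g(b * b, a + a + a)) + a * a * b + a * b * g(a * b * b * b * g(a, a) * g(b, b), a + a * a * a * b + b + b) + a * b * b
  Sort:  a * a * b + a * b * b + a * b * g(a * a + a * a * a + a * a * a * a + g(a, a), a + a + b + b + b) + a * b * g(a * b * b * b * g(a, a) * g(b, b), a + a * a * a * b + b + b) + a * b * g(g(a + a + b + b + g(a, a) + g(a, a), a * a * b * b * b + a * a * b * b * b + a * a * b * b * b + a * b * b * b * b), g(a * a * b * b, g(b, a)) * g(b * b, a + a + a))
Right:  ((a * b) * b + a * a * b) + g((a * a + a * a * a) + a * a * a * a + g(a, a), (a * b) * a * b * b) * b * a + b * a * g(g((g(a, a) + a) + (a + ((g(a, a) + b) + b)), b + b + (b * (b * (a * b))) * b + a + (b * b) * a * (a * b) + a + b + b * b * (b * a) * a), g(b * b, (a + a) + a) * g((a * b) * a * b, g(b, a))) + (a * g(g(b, b) * b * a * b * b * g(a, a), b + a + b * a * a * a + b)) * b
  Flatten:  a * b * b + a * a * b + a * b * g(a * a + a * a * a + a * a * a * a + g(a, a), a * a * b * b * b) + a * b * g(g(a + a + b + b + g(a, a) + g(a, a), a + a + a * a * b * b * b + a * a * b * b * b + a * b * b * b * b + b + b + b), g(a * a * b * b, g(b, a)) * g(b * b, a + a + a)) + a * b * g(a * b * b * b * g(a, a) * g(b, b), a + a * a * a * b + b + b)
  Sort arguments:  a * a * b + a * b * b + a * b * g(a * a + a * a * a + a * a * a * a + g(a, a), a * a * b * b * b) + a * b * g(a * b * b * b * g(a, a) * g(b, b), a + a * a * a * b + b + b) + a * b * g(g(a + a + b + b + g(a, a) + g(a, a), a + a + a * a * b * b * b + a * a * b * b * b + a * b * b * b * b + b + b + b), g(a * a * b * b, g(b, a)) * g(b * b, a + a + a))

Answer: no — a * a * b + a * b * b + a * b * g(a * a + a * a * a + a * a * a * a + g(a, a), a + a + b + b + b) + a * b * g(a * b * b * b * g(a, a) * g(b, b), a + a * a * a * b + b + b) + a * b * g(g(a + a + b + b + g(a, a) + g(a, a), a * a * b * b * b + a * a * b * b * b + a * a * b * b * b + a * b * b * b * b), g(a * a * b * b, g(b, a)) * g(b * b, a + a + a)) vs a * a * b + a * b * b + a * b * g(a * a + a * a * a + a * a * a * a + g(a, a), a * a * b * b * b) + a * b * g(a * b * b * b * g(a, a) * g(b, b), a + a * a * a * b + b + b) + a * b * g(g(a + a + b + b + g(a, a) + g(a, a), a + a + a * a * b * b * b + a * a * b * b * b + a * b * b * b * b + b + b + b), g(a * a * b * b, g(b, a)) * g(b * b, a + a + a))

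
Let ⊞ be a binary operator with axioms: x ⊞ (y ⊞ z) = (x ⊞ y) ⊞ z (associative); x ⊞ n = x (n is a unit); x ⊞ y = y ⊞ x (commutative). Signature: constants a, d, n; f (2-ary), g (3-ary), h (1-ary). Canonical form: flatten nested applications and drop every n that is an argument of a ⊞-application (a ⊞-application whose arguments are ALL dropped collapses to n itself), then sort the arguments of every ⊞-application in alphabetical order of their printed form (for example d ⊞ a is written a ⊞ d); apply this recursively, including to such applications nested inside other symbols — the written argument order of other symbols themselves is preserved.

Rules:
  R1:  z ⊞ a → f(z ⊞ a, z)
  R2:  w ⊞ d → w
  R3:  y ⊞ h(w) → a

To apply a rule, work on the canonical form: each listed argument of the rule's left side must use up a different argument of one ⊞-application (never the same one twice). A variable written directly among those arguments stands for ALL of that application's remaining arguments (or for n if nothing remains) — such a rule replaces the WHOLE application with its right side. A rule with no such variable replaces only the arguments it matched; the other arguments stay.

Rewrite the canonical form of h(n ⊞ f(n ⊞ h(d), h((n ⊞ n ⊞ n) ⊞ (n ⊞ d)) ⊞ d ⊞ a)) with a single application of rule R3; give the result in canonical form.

Answer: h(f(h(d), a))

Derivation:
Canonical form:  h(f(h(d), a ⊞ d ⊞ h(d)))
Apply R3:  consuming h(d);  w := d, y := a ⊞ d
Every leftover argument binds to the variable; the entire application is replaced.
Giving:  h(f(h(d), a))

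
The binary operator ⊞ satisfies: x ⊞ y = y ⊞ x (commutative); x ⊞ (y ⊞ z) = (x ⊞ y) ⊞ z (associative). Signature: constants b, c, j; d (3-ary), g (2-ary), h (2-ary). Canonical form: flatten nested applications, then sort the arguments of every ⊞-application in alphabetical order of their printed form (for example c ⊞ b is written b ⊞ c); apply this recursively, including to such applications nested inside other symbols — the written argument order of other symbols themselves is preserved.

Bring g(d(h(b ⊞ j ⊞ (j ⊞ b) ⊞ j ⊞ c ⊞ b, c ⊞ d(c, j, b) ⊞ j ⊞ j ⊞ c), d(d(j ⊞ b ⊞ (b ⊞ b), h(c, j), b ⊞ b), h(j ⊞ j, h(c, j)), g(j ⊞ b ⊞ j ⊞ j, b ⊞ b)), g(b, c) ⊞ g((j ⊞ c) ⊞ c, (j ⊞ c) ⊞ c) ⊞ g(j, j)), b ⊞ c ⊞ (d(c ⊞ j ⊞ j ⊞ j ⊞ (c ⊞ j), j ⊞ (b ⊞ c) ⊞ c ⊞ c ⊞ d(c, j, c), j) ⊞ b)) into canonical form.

Answer: g(d(h(b ⊞ b ⊞ b ⊞ c ⊞ j ⊞ j ⊞ j, c ⊞ c ⊞ d(c, j, b) ⊞ j ⊞ j), d(d(b ⊞ b ⊞ b ⊞ j, h(c, j), b ⊞ b), h(j ⊞ j, h(c, j)), g(b ⊞ j ⊞ j ⊞ j, b ⊞ b)), g(b, c) ⊞ g(c ⊞ c ⊞ j, c ⊞ c ⊞ j) ⊞ g(j, j)), b ⊞ b ⊞ c ⊞ d(c ⊞ c ⊞ j ⊞ j ⊞ j ⊞ j, b ⊞ c ⊞ c ⊞ c ⊞ d(c, j, c) ⊞ j, j))

Derivation:
Descend into:  b ⊞ c ⊞ (d(c ⊞ j ⊞ j ⊞ j ⊞ (c ⊞ j), j ⊞ (b ⊞ c) ⊞ c ⊞ c ⊞ d(c, j, c), j) ⊞ b)
Merge nested applications:  b ⊞ c ⊞ d(c ⊞ j ⊞ j ⊞ j ⊞ (c ⊞ j), j ⊞ (b ⊞ c) ⊞ c ⊞ c ⊞ d(c, j, c), j) ⊞ b
Canonicalize subterm:  d(c ⊞ j ⊞ j ⊞ j ⊞ (c ⊞ j), j ⊞ (b ⊞ c) ⊞ c ⊞ c ⊞ d(c, j, c), j)  →  d(c ⊞ c ⊞ j ⊞ j ⊞ j ⊞ j, b ⊞ c ⊞ c ⊞ c ⊞ d(c, j, c) ⊞ j, j)
Sort arguments:  b ⊞ b ⊞ c ⊞ d(c ⊞ c ⊞ j ⊞ j ⊞ j ⊞ j, b ⊞ c ⊞ c ⊞ c ⊞ d(c, j, c) ⊞ j, j)
Put back:  g(d(h(b ⊞ b ⊞ b ⊞ c ⊞ j ⊞ j ⊞ j, c ⊞ c ⊞ d(c, j, b) ⊞ j ⊞ j), d(d(b ⊞ b ⊞ b ⊞ j, h(c, j), b ⊞ b), h(j ⊞ j, h(c, j)), g(b ⊞ j ⊞ j ⊞ j, b ⊞ b)), g(b, c) ⊞ g(c ⊞ c ⊞ j, c ⊞ c ⊞ j) ⊞ g(j, j)), b ⊞ b ⊞ c ⊞ d(c ⊞ c ⊞ j ⊞ j ⊞ j ⊞ j, b ⊞ c ⊞ c ⊞ c ⊞ d(c, j, c) ⊞ j, j))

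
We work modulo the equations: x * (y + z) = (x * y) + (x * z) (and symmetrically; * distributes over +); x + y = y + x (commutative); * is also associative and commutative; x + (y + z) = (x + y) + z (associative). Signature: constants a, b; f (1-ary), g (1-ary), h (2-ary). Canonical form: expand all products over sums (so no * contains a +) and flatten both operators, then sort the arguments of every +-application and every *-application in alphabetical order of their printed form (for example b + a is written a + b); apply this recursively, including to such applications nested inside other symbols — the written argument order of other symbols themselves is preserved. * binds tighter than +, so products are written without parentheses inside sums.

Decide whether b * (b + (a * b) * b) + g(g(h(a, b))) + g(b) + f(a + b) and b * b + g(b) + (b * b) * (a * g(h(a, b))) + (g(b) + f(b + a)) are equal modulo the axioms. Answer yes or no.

Answer: no — a * b * b * b + b * b + f(a + b) + g(b) + g(g(h(a, b))) vs a * b * b * g(h(a, b)) + b * b + f(a + b) + g(b) + g(b)

Derivation:
Left:  b * (b + (a * b) * b) + g(g(h(a, b))) + g(b) + f(a + b)
  Expand products over sums:  b * b + a * b * b * b + g(g(h(a, b))) + g(b) + f(a + b)
  Sort arguments:  a * b * b * b + b * b + f(a + b) + g(b) + g(g(h(a, b)))
Right:  b * b + g(b) + (b * b) * (a * g(h(a, b))) + (g(b) + f(b + a))
  Merge nested applications:  b * b + g(b) + a * b * b * g(h(a, b)) + g(b) + f(a + b)
  Order the arguments:  a * b * b * g(h(a, b)) + b * b + f(a + b) + g(b) + g(b)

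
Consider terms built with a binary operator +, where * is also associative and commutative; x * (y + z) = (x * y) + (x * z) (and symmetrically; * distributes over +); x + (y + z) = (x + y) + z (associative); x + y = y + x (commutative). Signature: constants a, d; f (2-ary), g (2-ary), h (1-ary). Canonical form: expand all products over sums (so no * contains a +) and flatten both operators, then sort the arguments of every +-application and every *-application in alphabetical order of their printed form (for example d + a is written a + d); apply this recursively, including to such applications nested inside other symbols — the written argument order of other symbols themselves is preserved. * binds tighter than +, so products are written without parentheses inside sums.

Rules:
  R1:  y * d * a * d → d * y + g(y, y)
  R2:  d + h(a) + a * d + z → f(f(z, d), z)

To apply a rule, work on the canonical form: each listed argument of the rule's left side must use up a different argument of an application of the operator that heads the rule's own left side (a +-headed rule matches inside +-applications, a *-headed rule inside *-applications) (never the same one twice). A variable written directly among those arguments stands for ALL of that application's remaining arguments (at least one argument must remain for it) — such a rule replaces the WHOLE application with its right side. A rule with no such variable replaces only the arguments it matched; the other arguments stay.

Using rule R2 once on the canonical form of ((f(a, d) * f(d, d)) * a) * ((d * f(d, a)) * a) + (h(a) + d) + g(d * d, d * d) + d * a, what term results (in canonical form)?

Canonical form:  a * a * d * f(a, d) * f(d, a) * f(d, d) + a * d + d + g(d * d, d * d) + h(a)
Apply R2:  consuming a * d, d, h(a);  z := a * a * d * f(a, d) * f(d, a) * f(d, d) + g(d * d, d * d)
Every leftover argument binds to the variable; the entire application is replaced.
Result:  f(f(a * a * d * f(a, d) * f(d, a) * f(d, d) + g(d * d, d * d), d), a * a * d * f(a, d) * f(d, a) * f(d, d) + g(d * d, d * d))

Answer: f(f(a * a * d * f(a, d) * f(d, a) * f(d, d) + g(d * d, d * d), d), a * a * d * f(a, d) * f(d, a) * f(d, d) + g(d * d, d * d))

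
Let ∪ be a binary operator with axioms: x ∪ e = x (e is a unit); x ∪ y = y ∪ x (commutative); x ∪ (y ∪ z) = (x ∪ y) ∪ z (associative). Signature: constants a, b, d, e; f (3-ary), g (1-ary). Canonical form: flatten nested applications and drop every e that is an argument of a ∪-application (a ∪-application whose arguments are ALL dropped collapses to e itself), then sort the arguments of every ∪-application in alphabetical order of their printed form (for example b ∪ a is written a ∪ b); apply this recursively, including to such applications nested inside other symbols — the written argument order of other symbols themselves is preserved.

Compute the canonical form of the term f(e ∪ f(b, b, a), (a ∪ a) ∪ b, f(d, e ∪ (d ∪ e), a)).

Descend into:  e ∪ f(b, b, a)
Unit:  drop e
Sort arguments:  f(b, b, a)
Put back:  f(f(b, b, a), a ∪ a ∪ b, f(d, d, a))

Answer: f(f(b, b, a), a ∪ a ∪ b, f(d, d, a))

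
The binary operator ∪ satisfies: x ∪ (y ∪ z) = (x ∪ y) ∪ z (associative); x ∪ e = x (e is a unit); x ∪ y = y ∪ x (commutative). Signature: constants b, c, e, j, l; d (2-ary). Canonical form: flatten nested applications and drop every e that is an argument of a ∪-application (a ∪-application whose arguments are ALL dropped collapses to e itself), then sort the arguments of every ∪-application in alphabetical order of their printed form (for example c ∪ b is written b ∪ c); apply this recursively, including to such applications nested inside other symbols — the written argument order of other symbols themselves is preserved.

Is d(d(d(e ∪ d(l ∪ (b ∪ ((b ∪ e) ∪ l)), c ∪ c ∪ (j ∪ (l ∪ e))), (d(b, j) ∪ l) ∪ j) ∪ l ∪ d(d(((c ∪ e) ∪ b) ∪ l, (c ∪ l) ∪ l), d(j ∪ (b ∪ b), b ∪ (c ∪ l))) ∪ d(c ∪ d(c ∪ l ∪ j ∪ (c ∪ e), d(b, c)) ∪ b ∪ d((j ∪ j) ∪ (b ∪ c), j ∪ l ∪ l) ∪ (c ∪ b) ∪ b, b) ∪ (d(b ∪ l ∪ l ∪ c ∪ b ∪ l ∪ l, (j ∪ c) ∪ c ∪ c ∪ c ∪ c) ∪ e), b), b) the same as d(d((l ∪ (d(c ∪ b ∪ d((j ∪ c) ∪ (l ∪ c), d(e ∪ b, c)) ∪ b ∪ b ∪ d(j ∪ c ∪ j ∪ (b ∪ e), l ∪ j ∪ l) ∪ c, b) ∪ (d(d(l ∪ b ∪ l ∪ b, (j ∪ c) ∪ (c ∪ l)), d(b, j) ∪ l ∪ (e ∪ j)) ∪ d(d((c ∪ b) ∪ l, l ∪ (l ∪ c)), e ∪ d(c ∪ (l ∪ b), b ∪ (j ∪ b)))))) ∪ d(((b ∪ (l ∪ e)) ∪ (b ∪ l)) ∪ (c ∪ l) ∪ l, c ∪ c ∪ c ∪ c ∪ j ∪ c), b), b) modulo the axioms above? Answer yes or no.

Answer: no — d(d(d(b ∪ b ∪ b ∪ c ∪ c ∪ d(b ∪ c ∪ j ∪ j, j ∪ l ∪ l) ∪ d(c ∪ c ∪ j ∪ l, d(b, c)), b) ∪ d(b ∪ b ∪ c ∪ l ∪ l ∪ l ∪ l, c ∪ c ∪ c ∪ c ∪ c ∪ j) ∪ d(d(b ∪ b ∪ l ∪ l, c ∪ c ∪ j ∪ l), d(b, j) ∪ j ∪ l) ∪ d(d(b ∪ c ∪ l, c ∪ l ∪ l), d(b ∪ b ∪ j, b ∪ c ∪ l)) ∪ l, b), b) vs d(d(d(b ∪ b ∪ b ∪ c ∪ c ∪ d(b ∪ c ∪ j ∪ j, j ∪ l ∪ l) ∪ d(c ∪ c ∪ j ∪ l, d(b, c)), b) ∪ d(b ∪ b ∪ c ∪ l ∪ l ∪ l ∪ l, c ∪ c ∪ c ∪ c ∪ c ∪ j) ∪ d(d(b ∪ b ∪ l ∪ l, c ∪ c ∪ j ∪ l), d(b, j) ∪ j ∪ l) ∪ d(d(b ∪ c ∪ l, c ∪ l ∪ l), d(b ∪ c ∪ l, b ∪ b ∪ j)) ∪ l, b), b)

Derivation:
Left:  d(d(d(e ∪ d(l ∪ (b ∪ ((b ∪ e) ∪ l)), c ∪ c ∪ (j ∪ (l ∪ e))), (d(b, j) ∪ l) ∪ j) ∪ l ∪ d(d(((c ∪ e) ∪ b) ∪ l, (c ∪ l) ∪ l), d(j ∪ (b ∪ b), b ∪ (c ∪ l))) ∪ d(c ∪ d(c ∪ l ∪ j ∪ (c ∪ e), d(b, c)) ∪ b ∪ d((j ∪ j) ∪ (b ∪ c), j ∪ l ∪ l) ∪ (c ∪ b) ∪ b, b) ∪ (d(b ∪ l ∪ l ∪ c ∪ b ∪ l ∪ l, (j ∪ c) ∪ c ∪ c ∪ c ∪ c) ∪ e), b), b)
  Descend into:  d(e ∪ d(l ∪ (b ∪ ((b ∪ e) ∪ l)), c ∪ c ∪ (j ∪ (l ∪ e))), (d(b, j) ∪ l) ∪ j) ∪ l ∪ d(d(((c ∪ e) ∪ b) ∪ l, (c ∪ l) ∪ l), d(j ∪ (b ∪ b), b ∪ (c ∪ l))) ∪ d(c ∪ d(c ∪ l ∪ j ∪ (c ∪ e), d(b, c)) ∪ b ∪ d((j ∪ j) ∪ (b ∪ c), j ∪ l ∪ l) ∪ (c ∪ b) ∪ b, b) ∪ (d(b ∪ l ∪ l ∪ c ∪ b ∪ l ∪ l, (j ∪ c) ∪ c ∪ c ∪ c ∪ c) ∪ e)
  Flatten:  d(e ∪ d(l ∪ (b ∪ ((b ∪ e) ∪ l)), c ∪ c ∪ (j ∪ (l ∪ e))), (d(b, j) ∪ l) ∪ j) ∪ l ∪ d(d(((c ∪ e) ∪ b) ∪ l, (c ∪ l) ∪ l), d(j ∪ (b ∪ b), b ∪ (c ∪ l))) ∪ d(c ∪ d(c ∪ l ∪ j ∪ (c ∪ e), d(b, c)) ∪ b ∪ d((j ∪ j) ∪ (b ∪ c), j ∪ l ∪ l) ∪ (c ∪ b) ∪ b, b) ∪ d(b ∪ l ∪ l ∪ c ∪ b ∪ l ∪ l, (j ∪ c) ∪ c ∪ c ∪ c ∪ c) ∪ e
  Canonicalize subterm:  d(e ∪ d(l ∪ (b ∪ ((b ∪ e) ∪ l)), c ∪ c ∪ (j ∪ (l ∪ e))), (d(b, j) ∪ l) ∪ j)  →  d(d(b ∪ b ∪ l ∪ l, c ∪ c ∪ j ∪ l), d(b, j) ∪ j ∪ l)
  Inside:  d(d(((c ∪ e) ∪ b) ∪ l, (c ∪ l) ∪ l), d(j ∪ (b ∪ b), b ∪ (c ∪ l)))  →  d(d(b ∪ c ∪ l, c ∪ l ∪ l), d(b ∪ b ∪ j, b ∪ c ∪ l))
  Canonicalize subterm:  d(c ∪ d(c ∪ l ∪ j ∪ (c ∪ e), d(b, c)) ∪ b ∪ d((j ∪ j) ∪ (b ∪ c), j ∪ l ∪ l) ∪ (c ∪ b) ∪ b, b)  →  d(b ∪ b ∪ b ∪ c ∪ c ∪ d(b ∪ c ∪ j ∪ j, j ∪ l ∪ l) ∪ d(c ∪ c ∪ j ∪ l, d(b, c)), b)
  Units out:  drop e
  Sort:  d(b ∪ b ∪ b ∪ c ∪ c ∪ d(b ∪ c ∪ j ∪ j, j ∪ l ∪ l) ∪ d(c ∪ c ∪ j ∪ l, d(b, c)), b) ∪ d(b ∪ b ∪ c ∪ l ∪ l ∪ l ∪ l, c ∪ c ∪ c ∪ c ∪ c ∪ j) ∪ d(d(b ∪ b ∪ l ∪ l, c ∪ c ∪ j ∪ l), d(b, j) ∪ j ∪ l) ∪ d(d(b ∪ c ∪ l, c ∪ l ∪ l), d(b ∪ b ∪ j, b ∪ c ∪ l)) ∪ l
  Put back:  d(d(d(b ∪ b ∪ b ∪ c ∪ c ∪ d(b ∪ c ∪ j ∪ j, j ∪ l ∪ l) ∪ d(c ∪ c ∪ j ∪ l, d(b, c)), b) ∪ d(b ∪ b ∪ c ∪ l ∪ l ∪ l ∪ l, c ∪ c ∪ c ∪ c ∪ c ∪ j) ∪ d(d(b ∪ b ∪ l ∪ l, c ∪ c ∪ j ∪ l), d(b, j) ∪ j ∪ l) ∪ d(d(b ∪ c ∪ l, c ∪ l ∪ l), d(b ∪ b ∪ j, b ∪ c ∪ l)) ∪ l, b), b)
Right:  d(d((l ∪ (d(c ∪ b ∪ d((j ∪ c) ∪ (l ∪ c), d(e ∪ b, c)) ∪ b ∪ b ∪ d(j ∪ c ∪ j ∪ (b ∪ e), l ∪ j ∪ l) ∪ c, b) ∪ (d(d(l ∪ b ∪ l ∪ b, (j ∪ c) ∪ (c ∪ l)), d(b, j) ∪ l ∪ (e ∪ j)) ∪ d(d((c ∪ b) ∪ l, l ∪ (l ∪ c)), e ∪ d(c ∪ (l ∪ b), b ∪ (j ∪ b)))))) ∪ d(((b ∪ (l ∪ e)) ∪ (b ∪ l)) ∪ (c ∪ l) ∪ l, c ∪ c ∪ c ∪ c ∪ j ∪ c), b), b)
  Focus inside:  (l ∪ (d(c ∪ b ∪ d((j ∪ c) ∪ (l ∪ c), d(e ∪ b, c)) ∪ b ∪ b ∪ d(j ∪ c ∪ j ∪ (b ∪ e), l ∪ j ∪ l) ∪ c, b) ∪ (d(d(l ∪ b ∪ l ∪ b, (j ∪ c) ∪ (c ∪ l)), d(b, j) ∪ l ∪ (e ∪ j)) ∪ d(d((c ∪ b) ∪ l, l ∪ (l ∪ c)), e ∪ d(c ∪ (l ∪ b), b ∪ (j ∪ b)))))) ∪ d(((b ∪ (l ∪ e)) ∪ (b ∪ l)) ∪ (c ∪ l) ∪ l, c ∪ c ∪ c ∪ c ∪ j ∪ c)
  Flatten:  l ∪ d(c ∪ b ∪ d((j ∪ c) ∪ (l ∪ c), d(e ∪ b, c)) ∪ b ∪ b ∪ d(j ∪ c ∪ j ∪ (b ∪ e), l ∪ j ∪ l) ∪ c, b) ∪ d(d(l ∪ b ∪ l ∪ b, (j ∪ c) ∪ (c ∪ l)), d(b, j) ∪ l ∪ (e ∪ j)) ∪ d(d((c ∪ b) ∪ l, l ∪ (l ∪ c)), e ∪ d(c ∪ (l ∪ b), b ∪ (j ∪ b))) ∪ d(((b ∪ (l ∪ e)) ∪ (b ∪ l)) ∪ (c ∪ l) ∪ l, c ∪ c ∪ c ∪ c ∪ j ∪ c)
  Simplify inside:  d(c ∪ b ∪ d((j ∪ c) ∪ (l ∪ c), d(e ∪ b, c)) ∪ b ∪ b ∪ d(j ∪ c ∪ j ∪ (b ∪ e), l ∪ j ∪ l) ∪ c, b)  →  d(b ∪ b ∪ b ∪ c ∪ c ∪ d(b ∪ c ∪ j ∪ j, j ∪ l ∪ l) ∪ d(c ∪ c ∪ j ∪ l, d(b, c)), b)
  Canonicalize subterm:  d(d(l ∪ b ∪ l ∪ b, (j ∪ c) ∪ (c ∪ l)), d(b, j) ∪ l ∪ (e ∪ j))  →  d(d(b ∪ b ∪ l ∪ l, c ∪ c ∪ j ∪ l), d(b, j) ∪ j ∪ l)
  Inside:  d(d((c ∪ b) ∪ l, l ∪ (l ∪ c)), e ∪ d(c ∪ (l ∪ b), b ∪ (j ∪ b)))  →  d(d(b ∪ c ∪ l, c ∪ l ∪ l), d(b ∪ c ∪ l, b ∪ b ∪ j))
  Sort:  d(b ∪ b ∪ b ∪ c ∪ c ∪ d(b ∪ c ∪ j ∪ j, j ∪ l ∪ l) ∪ d(c ∪ c ∪ j ∪ l, d(b, c)), b) ∪ d(b ∪ b ∪ c ∪ l ∪ l ∪ l ∪ l, c ∪ c ∪ c ∪ c ∪ c ∪ j) ∪ d(d(b ∪ b ∪ l ∪ l, c ∪ c ∪ j ∪ l), d(b, j) ∪ j ∪ l) ∪ d(d(b ∪ c ∪ l, c ∪ l ∪ l), d(b ∪ c ∪ l, b ∪ b ∪ j)) ∪ l
  Put back:  d(d(d(b ∪ b ∪ b ∪ c ∪ c ∪ d(b ∪ c ∪ j ∪ j, j ∪ l ∪ l) ∪ d(c ∪ c ∪ j ∪ l, d(b, c)), b) ∪ d(b ∪ b ∪ c ∪ l ∪ l ∪ l ∪ l, c ∪ c ∪ c ∪ c ∪ c ∪ j) ∪ d(d(b ∪ b ∪ l ∪ l, c ∪ c ∪ j ∪ l), d(b, j) ∪ j ∪ l) ∪ d(d(b ∪ c ∪ l, c ∪ l ∪ l), d(b ∪ c ∪ l, b ∪ b ∪ j)) ∪ l, b), b)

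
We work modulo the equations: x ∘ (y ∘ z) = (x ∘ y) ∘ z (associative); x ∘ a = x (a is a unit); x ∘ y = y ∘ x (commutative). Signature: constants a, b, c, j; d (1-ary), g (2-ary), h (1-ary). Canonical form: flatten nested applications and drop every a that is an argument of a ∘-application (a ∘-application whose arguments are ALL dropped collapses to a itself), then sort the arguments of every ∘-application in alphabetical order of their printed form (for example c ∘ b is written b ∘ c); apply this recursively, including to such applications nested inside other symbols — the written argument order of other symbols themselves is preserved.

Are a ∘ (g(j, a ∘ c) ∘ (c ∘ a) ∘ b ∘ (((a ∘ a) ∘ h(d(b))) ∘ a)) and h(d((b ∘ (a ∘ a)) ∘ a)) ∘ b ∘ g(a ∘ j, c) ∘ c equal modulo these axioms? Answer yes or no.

Answer: yes — both canonical forms are b ∘ c ∘ g(j, c) ∘ h(d(b))

Derivation:
Left:  a ∘ (g(j, a ∘ c) ∘ (c ∘ a) ∘ b ∘ (((a ∘ a) ∘ h(d(b))) ∘ a))
  Merge nested applications:  a ∘ g(j, a ∘ c) ∘ c ∘ a ∘ b ∘ a ∘ a ∘ h(d(b)) ∘ a
  Inside:  g(j, a ∘ c)  →  g(j, c)
  Drop the unit:  drop a (×5)
  Order the arguments:  b ∘ c ∘ g(j, c) ∘ h(d(b))
Right:  h(d((b ∘ (a ∘ a)) ∘ a)) ∘ b ∘ g(a ∘ j, c) ∘ c
  Inside:  h(d((b ∘ (a ∘ a)) ∘ a))  →  h(d(b))
  Inside:  g(a ∘ j, c)  →  g(j, c)
  Order the arguments:  b ∘ c ∘ g(j, c) ∘ h(d(b))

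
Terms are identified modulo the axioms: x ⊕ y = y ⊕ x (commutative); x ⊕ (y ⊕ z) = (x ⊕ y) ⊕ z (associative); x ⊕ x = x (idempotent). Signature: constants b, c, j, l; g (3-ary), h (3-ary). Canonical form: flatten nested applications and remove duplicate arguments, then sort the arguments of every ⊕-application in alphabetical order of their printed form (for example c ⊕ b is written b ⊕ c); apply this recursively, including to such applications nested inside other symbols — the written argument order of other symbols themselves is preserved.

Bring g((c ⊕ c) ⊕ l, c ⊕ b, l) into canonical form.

Answer: g(c ⊕ l, b ⊕ c, l)

Derivation:
Focus inside:  (c ⊕ c) ⊕ l
Un-nest:  c ⊕ c ⊕ l
Deduplicate:  drop duplicate c
Sort:  c ⊕ l
Put back:  g(c ⊕ l, b ⊕ c, l)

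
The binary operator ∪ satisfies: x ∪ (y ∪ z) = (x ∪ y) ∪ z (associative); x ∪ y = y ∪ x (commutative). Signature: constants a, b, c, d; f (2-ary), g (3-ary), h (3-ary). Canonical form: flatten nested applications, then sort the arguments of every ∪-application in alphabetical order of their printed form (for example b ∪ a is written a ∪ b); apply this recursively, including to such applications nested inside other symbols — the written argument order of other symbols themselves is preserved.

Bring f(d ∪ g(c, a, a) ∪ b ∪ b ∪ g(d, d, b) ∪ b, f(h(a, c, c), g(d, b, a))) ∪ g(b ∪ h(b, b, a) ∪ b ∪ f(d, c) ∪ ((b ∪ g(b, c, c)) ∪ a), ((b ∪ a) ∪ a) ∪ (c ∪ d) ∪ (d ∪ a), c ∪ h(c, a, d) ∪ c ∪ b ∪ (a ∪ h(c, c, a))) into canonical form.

Inside:  f(d ∪ g(c, a, a) ∪ b ∪ b ∪ g(d, d, b) ∪ b, f(h(a, c, c), g(d, b, a)))  →  f(b ∪ b ∪ b ∪ d ∪ g(c, a, a) ∪ g(d, d, b), f(h(a, c, c), g(d, b, a)))
Inside:  g(b ∪ h(b, b, a) ∪ b ∪ f(d, c) ∪ ((b ∪ g(b, c, c)) ∪ a), ((b ∪ a) ∪ a) ∪ (c ∪ d) ∪ (d ∪ a), c ∪ h(c, a, d) ∪ c ∪ b ∪ (a ∪ h(c, c, a)))  →  g(a ∪ b ∪ b ∪ b ∪ f(d, c) ∪ g(b, c, c) ∪ h(b, b, a), a ∪ a ∪ a ∪ b ∪ c ∪ d ∪ d, a ∪ b ∪ c ∪ c ∪ h(c, a, d) ∪ h(c, c, a))
Sort arguments:  f(b ∪ b ∪ b ∪ d ∪ g(c, a, a) ∪ g(d, d, b), f(h(a, c, c), g(d, b, a))) ∪ g(a ∪ b ∪ b ∪ b ∪ f(d, c) ∪ g(b, c, c) ∪ h(b, b, a), a ∪ a ∪ a ∪ b ∪ c ∪ d ∪ d, a ∪ b ∪ c ∪ c ∪ h(c, a, d) ∪ h(c, c, a))

Answer: f(b ∪ b ∪ b ∪ d ∪ g(c, a, a) ∪ g(d, d, b), f(h(a, c, c), g(d, b, a))) ∪ g(a ∪ b ∪ b ∪ b ∪ f(d, c) ∪ g(b, c, c) ∪ h(b, b, a), a ∪ a ∪ a ∪ b ∪ c ∪ d ∪ d, a ∪ b ∪ c ∪ c ∪ h(c, a, d) ∪ h(c, c, a))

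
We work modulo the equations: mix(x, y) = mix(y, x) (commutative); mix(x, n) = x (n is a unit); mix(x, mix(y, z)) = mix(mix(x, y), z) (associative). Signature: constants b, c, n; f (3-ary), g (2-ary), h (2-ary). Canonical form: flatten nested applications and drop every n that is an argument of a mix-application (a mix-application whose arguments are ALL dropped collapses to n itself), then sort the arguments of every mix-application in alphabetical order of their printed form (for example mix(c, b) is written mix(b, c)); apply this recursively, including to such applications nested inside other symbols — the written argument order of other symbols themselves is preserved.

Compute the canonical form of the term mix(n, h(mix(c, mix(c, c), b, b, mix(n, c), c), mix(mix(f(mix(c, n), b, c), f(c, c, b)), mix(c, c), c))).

Canonicalize subterm:  h(mix(c, mix(c, c), b, b, mix(n, c), c), mix(mix(f(mix(c, n), b, c), f(c, c, b)), mix(c, c), c))  →  h(mix(b, b, c, c, c, c, c), mix(c, c, c, f(c, b, c), f(c, c, b)))
Units out:  drop n
Sort:  h(mix(b, b, c, c, c, c, c), mix(c, c, c, f(c, b, c), f(c, c, b)))

Answer: h(mix(b, b, c, c, c, c, c), mix(c, c, c, f(c, b, c), f(c, c, b)))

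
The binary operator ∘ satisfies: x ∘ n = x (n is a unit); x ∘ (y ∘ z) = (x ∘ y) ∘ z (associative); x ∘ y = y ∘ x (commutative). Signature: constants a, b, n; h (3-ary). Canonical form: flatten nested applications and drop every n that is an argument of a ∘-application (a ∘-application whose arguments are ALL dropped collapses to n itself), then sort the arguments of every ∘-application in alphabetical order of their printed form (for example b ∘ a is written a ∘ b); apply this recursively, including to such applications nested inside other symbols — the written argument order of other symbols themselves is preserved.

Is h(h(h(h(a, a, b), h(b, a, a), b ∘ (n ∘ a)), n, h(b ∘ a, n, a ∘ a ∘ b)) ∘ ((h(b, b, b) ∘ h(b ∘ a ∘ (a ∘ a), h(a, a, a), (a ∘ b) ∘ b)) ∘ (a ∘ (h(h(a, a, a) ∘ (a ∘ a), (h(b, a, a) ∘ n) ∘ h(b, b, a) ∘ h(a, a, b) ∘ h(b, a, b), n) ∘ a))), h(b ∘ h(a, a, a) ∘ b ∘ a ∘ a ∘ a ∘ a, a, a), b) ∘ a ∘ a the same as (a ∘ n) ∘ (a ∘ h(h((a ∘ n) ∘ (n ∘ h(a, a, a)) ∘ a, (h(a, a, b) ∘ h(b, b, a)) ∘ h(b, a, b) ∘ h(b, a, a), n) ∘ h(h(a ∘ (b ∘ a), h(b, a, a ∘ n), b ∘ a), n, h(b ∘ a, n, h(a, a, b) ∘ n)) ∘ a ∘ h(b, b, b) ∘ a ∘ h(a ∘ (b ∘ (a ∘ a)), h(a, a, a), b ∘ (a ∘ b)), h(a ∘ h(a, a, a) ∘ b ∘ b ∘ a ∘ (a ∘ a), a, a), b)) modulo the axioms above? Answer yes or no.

Left:  h(h(h(h(a, a, b), h(b, a, a), b ∘ (n ∘ a)), n, h(b ∘ a, n, a ∘ a ∘ b)) ∘ ((h(b, b, b) ∘ h(b ∘ a ∘ (a ∘ a), h(a, a, a), (a ∘ b) ∘ b)) ∘ (a ∘ (h(h(a, a, a) ∘ (a ∘ a), (h(b, a, a) ∘ n) ∘ h(b, b, a) ∘ h(a, a, b) ∘ h(b, a, b), n) ∘ a))), h(b ∘ h(a, a, a) ∘ b ∘ a ∘ a ∘ a ∘ a, a, a), b) ∘ a ∘ a
  Simplify inside:  h(h(h(h(a, a, b), h(b, a, a), b ∘ (n ∘ a)), n, h(b ∘ a, n, a ∘ a ∘ b)) ∘ ((h(b, b, b) ∘ h(b ∘ a ∘ (a ∘ a), h(a, a, a), (a ∘ b) ∘ b)) ∘ (a ∘ (h(h(a, a, a) ∘ (a ∘ a), (h(b, a, a) ∘ n) ∘ h(b, b, a) ∘ h(a, a, b) ∘ h(b, a, b), n) ∘ a))), h(b ∘ h(a, a, a) ∘ b ∘ a ∘ a ∘ a ∘ a, a, a), b)  →  h(a ∘ a ∘ h(a ∘ a ∘ a ∘ b, h(a, a, a), a ∘ b ∘ b) ∘ h(a ∘ a ∘ h(a, a, a), h(a, a, b) ∘ h(b, a, a) ∘ h(b, a, b) ∘ h(b, b, a), n) ∘ h(b, b, b) ∘ h(h(h(a, a, b), h(b, a, a), a ∘ b), n, h(a ∘ b, n, a ∘ a ∘ b)), h(a ∘ a ∘ a ∘ a ∘ b ∘ b ∘ h(a, a, a), a, a), b)
  Order the arguments:  a ∘ a ∘ h(a ∘ a ∘ h(a ∘ a ∘ a ∘ b, h(a, a, a), a ∘ b ∘ b) ∘ h(a ∘ a ∘ h(a, a, a), h(a, a, b) ∘ h(b, a, a) ∘ h(b, a, b) ∘ h(b, b, a), n) ∘ h(b, b, b) ∘ h(h(h(a, a, b), h(b, a, a), a ∘ b), n, h(a ∘ b, n, a ∘ a ∘ b)), h(a ∘ a ∘ a ∘ a ∘ b ∘ b ∘ h(a, a, a), a, a), b)
Right:  (a ∘ n) ∘ (a ∘ h(h((a ∘ n) ∘ (n ∘ h(a, a, a)) ∘ a, (h(a, a, b) ∘ h(b, b, a)) ∘ h(b, a, b) ∘ h(b, a, a), n) ∘ h(h(a ∘ (b ∘ a), h(b, a, a ∘ n), b ∘ a), n, h(b ∘ a, n, h(a, a, b) ∘ n)) ∘ a ∘ h(b, b, b) ∘ a ∘ h(a ∘ (b ∘ (a ∘ a)), h(a, a, a), b ∘ (a ∘ b)), h(a ∘ h(a, a, a) ∘ b ∘ b ∘ a ∘ (a ∘ a), a, a), b))
  Un-nest:  a ∘ n ∘ a ∘ h(h((a ∘ n) ∘ (n ∘ h(a, a, a)) ∘ a, (h(a, a, b) ∘ h(b, b, a)) ∘ h(b, a, b) ∘ h(b, a, a), n) ∘ h(h(a ∘ (b ∘ a), h(b, a, a ∘ n), b ∘ a), n, h(b ∘ a, n, h(a, a, b) ∘ n)) ∘ a ∘ h(b, b, b) ∘ a ∘ h(a ∘ (b ∘ (a ∘ a)), h(a, a, a), b ∘ (a ∘ b)), h(a ∘ h(a, a, a) ∘ b ∘ b ∘ a ∘ (a ∘ a), a, a), b)
  Inside:  h(h((a ∘ n) ∘ (n ∘ h(a, a, a)) ∘ a, (h(a, a, b) ∘ h(b, b, a)) ∘ h(b, a, b) ∘ h(b, a, a), n) ∘ h(h(a ∘ (b ∘ a), h(b, a, a ∘ n), b ∘ a), n, h(b ∘ a, n, h(a, a, b) ∘ n)) ∘ a ∘ h(b, b, b) ∘ a ∘ h(a ∘ (b ∘ (a ∘ a)), h(a, a, a), b ∘ (a ∘ b)), h(a ∘ h(a, a, a) ∘ b ∘ b ∘ a ∘ (a ∘ a), a, a), b)  →  h(a ∘ a ∘ h(a ∘ a ∘ a ∘ b, h(a, a, a), a ∘ b ∘ b) ∘ h(a ∘ a ∘ h(a, a, a), h(a, a, b) ∘ h(b, a, a) ∘ h(b, a, b) ∘ h(b, b, a), n) ∘ h(b, b, b) ∘ h(h(a ∘ a ∘ b, h(b, a, a), a ∘ b), n, h(a ∘ b, n, h(a, a, b))), h(a ∘ a ∘ a ∘ a ∘ b ∘ b ∘ h(a, a, a), a, a), b)
  Unit:  drop n
  Sort:  a ∘ a ∘ h(a ∘ a ∘ h(a ∘ a ∘ a ∘ b, h(a, a, a), a ∘ b ∘ b) ∘ h(a ∘ a ∘ h(a, a, a), h(a, a, b) ∘ h(b, a, a) ∘ h(b, a, b) ∘ h(b, b, a), n) ∘ h(b, b, b) ∘ h(h(a ∘ a ∘ b, h(b, a, a), a ∘ b), n, h(a ∘ b, n, h(a, a, b))), h(a ∘ a ∘ a ∘ a ∘ b ∘ b ∘ h(a, a, a), a, a), b)

Answer: no — a ∘ a ∘ h(a ∘ a ∘ h(a ∘ a ∘ a ∘ b, h(a, a, a), a ∘ b ∘ b) ∘ h(a ∘ a ∘ h(a, a, a), h(a, a, b) ∘ h(b, a, a) ∘ h(b, a, b) ∘ h(b, b, a), n) ∘ h(b, b, b) ∘ h(h(h(a, a, b), h(b, a, a), a ∘ b), n, h(a ∘ b, n, a ∘ a ∘ b)), h(a ∘ a ∘ a ∘ a ∘ b ∘ b ∘ h(a, a, a), a, a), b) vs a ∘ a ∘ h(a ∘ a ∘ h(a ∘ a ∘ a ∘ b, h(a, a, a), a ∘ b ∘ b) ∘ h(a ∘ a ∘ h(a, a, a), h(a, a, b) ∘ h(b, a, a) ∘ h(b, a, b) ∘ h(b, b, a), n) ∘ h(b, b, b) ∘ h(h(a ∘ a ∘ b, h(b, a, a), a ∘ b), n, h(a ∘ b, n, h(a, a, b))), h(a ∘ a ∘ a ∘ a ∘ b ∘ b ∘ h(a, a, a), a, a), b)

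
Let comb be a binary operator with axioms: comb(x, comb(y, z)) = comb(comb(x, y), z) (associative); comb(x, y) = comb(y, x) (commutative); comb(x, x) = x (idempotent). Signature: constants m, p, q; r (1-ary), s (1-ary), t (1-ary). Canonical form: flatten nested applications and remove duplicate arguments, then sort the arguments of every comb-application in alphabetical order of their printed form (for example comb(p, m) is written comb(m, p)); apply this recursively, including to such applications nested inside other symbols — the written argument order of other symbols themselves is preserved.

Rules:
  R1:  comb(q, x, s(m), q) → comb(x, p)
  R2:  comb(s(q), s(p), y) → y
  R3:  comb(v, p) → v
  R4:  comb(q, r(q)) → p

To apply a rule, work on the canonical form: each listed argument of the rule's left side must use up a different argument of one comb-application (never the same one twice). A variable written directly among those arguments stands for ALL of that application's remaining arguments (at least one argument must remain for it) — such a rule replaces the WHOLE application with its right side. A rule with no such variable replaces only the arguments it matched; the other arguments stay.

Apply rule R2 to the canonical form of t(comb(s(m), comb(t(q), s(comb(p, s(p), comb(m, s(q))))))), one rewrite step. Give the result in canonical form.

Answer: t(comb(s(comb(m, p)), s(m), t(q)))

Derivation:
Canonical form:  t(comb(s(comb(m, p, s(p), s(q))), s(m), t(q)))
Match R2:  consume s(p), s(q);  y := comb(m, p)
The extension variable absorbs all remaining arguments, so the whole application is rewritten.
Result:  t(comb(s(comb(m, p)), s(m), t(q)))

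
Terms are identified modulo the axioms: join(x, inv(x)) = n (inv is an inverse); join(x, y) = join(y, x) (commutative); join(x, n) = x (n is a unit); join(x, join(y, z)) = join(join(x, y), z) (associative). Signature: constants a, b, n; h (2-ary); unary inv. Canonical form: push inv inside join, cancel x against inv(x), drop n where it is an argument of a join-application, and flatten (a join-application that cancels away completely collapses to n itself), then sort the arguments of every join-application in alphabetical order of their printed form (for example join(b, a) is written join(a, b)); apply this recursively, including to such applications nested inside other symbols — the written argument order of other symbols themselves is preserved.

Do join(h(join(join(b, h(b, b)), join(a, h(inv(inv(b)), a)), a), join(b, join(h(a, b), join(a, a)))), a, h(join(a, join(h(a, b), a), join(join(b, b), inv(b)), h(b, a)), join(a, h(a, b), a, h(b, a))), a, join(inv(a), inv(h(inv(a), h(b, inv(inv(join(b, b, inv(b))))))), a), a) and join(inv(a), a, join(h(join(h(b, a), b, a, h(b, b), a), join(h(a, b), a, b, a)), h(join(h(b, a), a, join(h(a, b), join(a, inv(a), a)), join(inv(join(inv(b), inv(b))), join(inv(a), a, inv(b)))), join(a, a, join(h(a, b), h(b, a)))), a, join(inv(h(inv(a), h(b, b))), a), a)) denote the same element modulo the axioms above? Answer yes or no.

Answer: yes — both canonical forms are join(a, a, a, h(join(a, a, b, h(a, b), h(b, a)), join(a, a, h(a, b), h(b, a))), h(join(a, a, b, h(b, a), h(b, b)), join(a, a, b, h(a, b))), inv(h(inv(a), h(b, b))))

Derivation:
Left:  join(h(join(join(b, h(b, b)), join(a, h(inv(inv(b)), a)), a), join(b, join(h(a, b), join(a, a)))), a, h(join(a, join(h(a, b), a), join(join(b, b), inv(b)), h(b, a)), join(a, h(a, b), a, h(b, a))), a, join(inv(a), inv(h(inv(a), h(b, inv(inv(join(b, b, inv(b))))))), a), a)
  Push inv inside:  distribute inv over join and collapse double inv
  Combine occurrences:  join(h(join(a, a, b, h(b, a), h(b, b)), join(a, a, b, h(a, b))), a, a, a, h(join(a, a, b, h(a, b), h(b, a)), join(a, a, h(a, b), h(b, a))), inv(h(inv(a), h(b, b))))
  Sort arguments:  join(a, a, a, h(join(a, a, b, h(a, b), h(b, a)), join(a, a, h(a, b), h(b, a))), h(join(a, a, b, h(b, a), h(b, b)), join(a, a, b, h(a, b))), inv(h(inv(a), h(b, b))))
Right:  join(inv(a), a, join(h(join(h(b, a), b, a, h(b, b), a), join(h(a, b), a, b, a)), h(join(h(b, a), a, join(h(a, b), join(a, inv(a), a)), join(inv(join(inv(b), inv(b))), join(inv(a), a, inv(b)))), join(a, a, join(h(a, b), h(b, a)))), a, join(inv(h(inv(a), h(b, b))), a), a))
  Push inv inside:  distribute inv over join and collapse double inv
  Combine occurrences:  join(a, a, a, h(join(a, a, b, h(b, a), h(b, b)), join(a, a, b, h(a, b))), h(join(a, a, b, h(a, b), h(b, a)), join(a, a, h(a, b), h(b, a))), inv(h(inv(a), h(b, b))))
  Sort arguments:  join(a, a, a, h(join(a, a, b, h(a, b), h(b, a)), join(a, a, h(a, b), h(b, a))), h(join(a, a, b, h(b, a), h(b, b)), join(a, a, b, h(a, b))), inv(h(inv(a), h(b, b))))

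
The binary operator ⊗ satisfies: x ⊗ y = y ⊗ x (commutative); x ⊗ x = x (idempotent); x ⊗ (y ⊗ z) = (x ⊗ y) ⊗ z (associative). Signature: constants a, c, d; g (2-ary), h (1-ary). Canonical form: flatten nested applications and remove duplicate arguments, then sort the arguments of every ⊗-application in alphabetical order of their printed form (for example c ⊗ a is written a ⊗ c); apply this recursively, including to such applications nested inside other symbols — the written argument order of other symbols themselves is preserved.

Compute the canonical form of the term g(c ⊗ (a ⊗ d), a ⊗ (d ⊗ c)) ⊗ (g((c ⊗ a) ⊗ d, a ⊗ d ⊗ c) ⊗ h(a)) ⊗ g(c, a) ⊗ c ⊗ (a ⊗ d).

Answer: a ⊗ c ⊗ d ⊗ g(a ⊗ c ⊗ d, a ⊗ c ⊗ d) ⊗ g(c, a) ⊗ h(a)

Derivation:
Merge nested applications:  g(c ⊗ (a ⊗ d), a ⊗ (d ⊗ c)) ⊗ g((c ⊗ a) ⊗ d, a ⊗ d ⊗ c) ⊗ h(a) ⊗ g(c, a) ⊗ c ⊗ a ⊗ d
Simplify inside:  g(c ⊗ (a ⊗ d), a ⊗ (d ⊗ c))  →  g(a ⊗ c ⊗ d, a ⊗ c ⊗ d)
Canonicalize subterm:  g((c ⊗ a) ⊗ d, a ⊗ d ⊗ c)  →  g(a ⊗ c ⊗ d, a ⊗ c ⊗ d)
Deduplicate:  drop duplicate g(a ⊗ c ⊗ d, a ⊗ c ⊗ d)
Sort arguments:  a ⊗ c ⊗ d ⊗ g(a ⊗ c ⊗ d, a ⊗ c ⊗ d) ⊗ g(c, a) ⊗ h(a)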